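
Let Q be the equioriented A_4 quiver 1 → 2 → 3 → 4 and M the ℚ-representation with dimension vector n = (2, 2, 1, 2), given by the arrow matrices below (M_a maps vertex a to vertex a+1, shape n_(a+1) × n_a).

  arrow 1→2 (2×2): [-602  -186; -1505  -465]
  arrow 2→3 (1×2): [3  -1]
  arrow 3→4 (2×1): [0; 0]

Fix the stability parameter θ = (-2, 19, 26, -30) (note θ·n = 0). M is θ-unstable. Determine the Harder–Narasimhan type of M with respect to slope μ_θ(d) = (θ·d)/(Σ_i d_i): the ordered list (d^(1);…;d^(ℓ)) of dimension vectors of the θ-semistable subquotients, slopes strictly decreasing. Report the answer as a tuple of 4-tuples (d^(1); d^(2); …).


Interval decomposition of M: I[1,1], I[1,3], I[2,2], I[4,4]^2.
HN type (ℓ=4): μ^(1)=26; μ^(2)=19; μ^(3)=-2; μ^(4)=-30

((0, 0, 1, 0); (0, 2, 0, 0); (2, 0, 0, 0); (0, 0, 0, 2))


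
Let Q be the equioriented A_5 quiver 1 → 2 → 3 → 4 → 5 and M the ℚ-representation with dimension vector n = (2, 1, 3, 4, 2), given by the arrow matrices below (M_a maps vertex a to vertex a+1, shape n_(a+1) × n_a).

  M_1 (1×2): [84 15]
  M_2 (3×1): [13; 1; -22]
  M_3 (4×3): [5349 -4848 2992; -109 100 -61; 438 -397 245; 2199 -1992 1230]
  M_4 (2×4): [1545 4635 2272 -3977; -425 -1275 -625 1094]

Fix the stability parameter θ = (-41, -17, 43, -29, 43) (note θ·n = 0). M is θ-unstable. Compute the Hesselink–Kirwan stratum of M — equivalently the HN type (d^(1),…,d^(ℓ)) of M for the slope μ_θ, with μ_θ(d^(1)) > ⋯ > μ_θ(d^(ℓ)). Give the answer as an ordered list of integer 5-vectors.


Via rank(M_{q-1}∘⋯∘M_p): M ≅ I[1,1], I[1,5], I[3,4], I[3,5], I[4,4].
μ_θ-semistable layers: μ^(1)=43; μ^(2)=7; μ^(3)=-17; μ^(4)=-29; μ^(5)=-41

((0, 0, 0, 0, 2); (0, 0, 3, 3, 0); (0, 1, 0, 0, 0); (0, 0, 0, 1, 0); (2, 0, 0, 0, 0))


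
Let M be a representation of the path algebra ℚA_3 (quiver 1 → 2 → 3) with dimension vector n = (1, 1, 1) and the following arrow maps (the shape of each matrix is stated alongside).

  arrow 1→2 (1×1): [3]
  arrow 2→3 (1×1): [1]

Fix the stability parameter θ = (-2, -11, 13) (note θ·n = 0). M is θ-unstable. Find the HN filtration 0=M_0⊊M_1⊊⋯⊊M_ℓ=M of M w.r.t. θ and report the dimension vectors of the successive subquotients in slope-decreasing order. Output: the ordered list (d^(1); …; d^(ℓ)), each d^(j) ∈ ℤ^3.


Via rank(M_{q-1}∘⋯∘M_p): M ≅ I[1,3].
μ_θ-semistable layers: μ^(1)=13; μ^(2)=-13/2

((0, 0, 1); (1, 1, 0))


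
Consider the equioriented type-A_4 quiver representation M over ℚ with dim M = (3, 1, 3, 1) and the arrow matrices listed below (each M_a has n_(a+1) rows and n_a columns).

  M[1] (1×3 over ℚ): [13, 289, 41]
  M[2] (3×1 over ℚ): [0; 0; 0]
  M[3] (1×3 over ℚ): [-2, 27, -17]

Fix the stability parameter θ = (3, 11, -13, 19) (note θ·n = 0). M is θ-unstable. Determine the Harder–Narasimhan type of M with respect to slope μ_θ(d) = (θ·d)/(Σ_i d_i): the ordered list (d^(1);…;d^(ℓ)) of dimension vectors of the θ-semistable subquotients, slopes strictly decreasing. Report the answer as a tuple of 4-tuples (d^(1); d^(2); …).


Via rank(M_{q-1}∘⋯∘M_p): M ≅ I[1,1]^2, I[1,2], I[3,3]^2, I[3,4].
μ_θ-semistable layers: μ^(1)=19; μ^(2)=11; μ^(3)=3; μ^(4)=-13

((0, 0, 0, 1); (0, 1, 0, 0); (3, 0, 0, 0); (0, 0, 3, 0))


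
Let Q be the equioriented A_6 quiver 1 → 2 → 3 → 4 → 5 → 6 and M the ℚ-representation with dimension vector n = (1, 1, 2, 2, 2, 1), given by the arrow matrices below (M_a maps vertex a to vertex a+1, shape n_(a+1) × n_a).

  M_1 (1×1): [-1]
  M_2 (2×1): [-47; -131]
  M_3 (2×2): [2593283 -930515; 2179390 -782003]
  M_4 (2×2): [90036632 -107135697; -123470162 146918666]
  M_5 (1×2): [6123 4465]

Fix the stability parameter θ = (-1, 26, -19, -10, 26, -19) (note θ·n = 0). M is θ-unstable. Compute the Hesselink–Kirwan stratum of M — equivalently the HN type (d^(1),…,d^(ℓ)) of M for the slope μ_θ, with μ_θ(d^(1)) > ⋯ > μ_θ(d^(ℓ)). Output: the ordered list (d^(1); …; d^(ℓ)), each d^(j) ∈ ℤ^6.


Barcode: M ≅ I[1,6], I[3,5]. HN layers by μ_θ (5 steps, strictly decreasing):
  μ^(1)=26; μ^(2)=7/2; μ^(3)=-1; μ^(4)=-10; μ^(5)=-19

((0, 0, 0, 0, 1, 0); (0, 0, 0, 0, 1, 1); (1, 1, 1, 1, 0, 0); (0, 0, 0, 1, 0, 0); (0, 0, 1, 0, 0, 0))


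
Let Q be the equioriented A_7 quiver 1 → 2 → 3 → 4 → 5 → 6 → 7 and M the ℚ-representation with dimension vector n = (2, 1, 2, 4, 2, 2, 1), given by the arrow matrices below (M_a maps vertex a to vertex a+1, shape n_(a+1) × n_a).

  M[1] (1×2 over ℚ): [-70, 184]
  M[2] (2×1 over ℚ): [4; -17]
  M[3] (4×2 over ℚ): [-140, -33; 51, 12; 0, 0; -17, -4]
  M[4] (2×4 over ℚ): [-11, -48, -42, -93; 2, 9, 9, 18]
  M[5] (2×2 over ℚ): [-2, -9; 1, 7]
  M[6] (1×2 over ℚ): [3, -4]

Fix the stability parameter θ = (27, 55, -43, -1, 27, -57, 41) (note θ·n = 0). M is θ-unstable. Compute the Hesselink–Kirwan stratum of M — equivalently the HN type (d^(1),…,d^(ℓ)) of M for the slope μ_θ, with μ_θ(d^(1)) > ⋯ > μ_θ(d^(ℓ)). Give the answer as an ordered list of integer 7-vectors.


Barcode: M ≅ I[1,1], I[1,6], I[3,7], I[4,4]^2. HN layers by μ_θ (6 steps, strictly decreasing):
  μ^(1)=41; μ^(2)=27; μ^(3)=4/3; μ^(4)=-1; μ^(5)=-31/3; μ^(6)=-43

((0, 0, 0, 0, 0, 0, 1); (1, 0, 0, 0, 0, 0, 0); (1, 1, 1, 1, 1, 1, 0); (0, 0, 0, 2, 0, 0, 0); (0, 0, 0, 1, 1, 1, 0); (0, 0, 1, 0, 0, 0, 0))


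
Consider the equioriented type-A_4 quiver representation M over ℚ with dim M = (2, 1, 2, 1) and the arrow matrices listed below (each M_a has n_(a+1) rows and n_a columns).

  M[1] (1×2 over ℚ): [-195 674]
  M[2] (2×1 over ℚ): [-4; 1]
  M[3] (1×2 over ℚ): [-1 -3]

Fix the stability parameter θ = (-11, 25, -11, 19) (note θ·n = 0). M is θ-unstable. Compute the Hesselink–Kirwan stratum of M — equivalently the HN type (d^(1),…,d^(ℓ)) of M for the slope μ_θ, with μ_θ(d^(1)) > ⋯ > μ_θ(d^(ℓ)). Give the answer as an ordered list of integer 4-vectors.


Interval decomposition of M: I[1,1], I[1,4], I[3,3].
HN type (ℓ=3): μ^(1)=19; μ^(2)=7; μ^(3)=-11

((0, 0, 0, 1); (0, 1, 1, 0); (2, 0, 1, 0))


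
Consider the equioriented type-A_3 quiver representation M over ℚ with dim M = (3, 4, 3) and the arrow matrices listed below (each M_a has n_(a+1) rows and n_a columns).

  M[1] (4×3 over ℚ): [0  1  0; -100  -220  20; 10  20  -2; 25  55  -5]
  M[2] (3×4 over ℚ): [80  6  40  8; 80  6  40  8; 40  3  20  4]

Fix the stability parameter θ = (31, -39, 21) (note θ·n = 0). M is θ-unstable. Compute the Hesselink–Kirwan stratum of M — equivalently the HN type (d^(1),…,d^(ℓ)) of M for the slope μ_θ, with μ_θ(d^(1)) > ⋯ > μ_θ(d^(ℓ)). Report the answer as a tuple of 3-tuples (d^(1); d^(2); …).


Barcode: M ≅ I[1,1], I[1,2]^2, I[2,2], I[2,3], I[3,3]^2. HN layers by μ_θ (4 steps, strictly decreasing):
  μ^(1)=31; μ^(2)=21; μ^(3)=-4; μ^(4)=-39

((1, 0, 0); (0, 0, 3); (2, 2, 0); (0, 2, 0))


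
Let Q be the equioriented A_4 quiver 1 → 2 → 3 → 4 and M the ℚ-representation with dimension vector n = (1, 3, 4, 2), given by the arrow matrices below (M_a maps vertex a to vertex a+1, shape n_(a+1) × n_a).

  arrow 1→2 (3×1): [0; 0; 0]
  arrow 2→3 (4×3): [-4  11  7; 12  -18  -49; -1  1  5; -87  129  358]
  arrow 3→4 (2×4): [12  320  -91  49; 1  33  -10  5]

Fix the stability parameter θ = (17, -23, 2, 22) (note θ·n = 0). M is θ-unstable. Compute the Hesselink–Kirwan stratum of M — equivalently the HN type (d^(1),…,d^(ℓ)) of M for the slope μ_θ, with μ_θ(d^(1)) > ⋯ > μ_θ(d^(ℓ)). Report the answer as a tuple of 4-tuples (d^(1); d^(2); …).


Via rank(M_{q-1}∘⋯∘M_p): M ≅ I[1,1], I[2,3], I[2,4]^2, I[3,3].
μ_θ-semistable layers: μ^(1)=22; μ^(2)=17; μ^(3)=2; μ^(4)=-23

((0, 0, 0, 2); (1, 0, 0, 0); (0, 0, 4, 0); (0, 3, 0, 0))


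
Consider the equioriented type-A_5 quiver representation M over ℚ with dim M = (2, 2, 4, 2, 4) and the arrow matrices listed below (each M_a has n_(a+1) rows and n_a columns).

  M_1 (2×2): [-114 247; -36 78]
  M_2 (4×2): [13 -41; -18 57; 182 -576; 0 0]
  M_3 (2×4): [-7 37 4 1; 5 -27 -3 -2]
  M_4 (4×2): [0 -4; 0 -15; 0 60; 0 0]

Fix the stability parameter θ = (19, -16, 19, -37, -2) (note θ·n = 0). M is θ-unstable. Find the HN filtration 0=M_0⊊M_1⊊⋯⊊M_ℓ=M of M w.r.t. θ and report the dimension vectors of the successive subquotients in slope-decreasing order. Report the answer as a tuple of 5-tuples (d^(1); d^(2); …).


Interval decomposition of M: I[1,1], I[1,5], I[2,4], I[3,3]^2, I[5,5]^3.
HN type (ℓ=5): μ^(1)=19; μ^(2)=-2; μ^(3)=-15/4; μ^(4)=-9; μ^(5)=-16

((1, 0, 2, 0, 0); (0, 0, 0, 0, 4); (1, 1, 1, 1, 0); (0, 0, 1, 1, 0); (0, 1, 0, 0, 0))


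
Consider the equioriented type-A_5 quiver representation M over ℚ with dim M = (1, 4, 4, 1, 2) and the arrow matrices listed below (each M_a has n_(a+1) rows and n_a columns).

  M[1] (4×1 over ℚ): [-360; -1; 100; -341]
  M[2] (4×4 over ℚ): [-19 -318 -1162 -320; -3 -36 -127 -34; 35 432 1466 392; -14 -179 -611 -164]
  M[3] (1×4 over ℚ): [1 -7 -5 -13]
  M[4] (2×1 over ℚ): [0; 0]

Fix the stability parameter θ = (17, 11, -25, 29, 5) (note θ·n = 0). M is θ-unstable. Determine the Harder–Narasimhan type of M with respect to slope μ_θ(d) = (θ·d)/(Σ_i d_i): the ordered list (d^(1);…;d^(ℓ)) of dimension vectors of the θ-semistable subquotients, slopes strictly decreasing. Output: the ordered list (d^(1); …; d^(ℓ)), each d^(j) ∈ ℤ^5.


Interval decomposition of M: I[1,4], I[2,3]^3, I[5,5]^2.
HN type (ℓ=4): μ^(1)=29; μ^(2)=5; μ^(3)=1; μ^(4)=-7

((0, 0, 0, 1, 0); (0, 0, 0, 0, 2); (1, 1, 1, 0, 0); (0, 3, 3, 0, 0))


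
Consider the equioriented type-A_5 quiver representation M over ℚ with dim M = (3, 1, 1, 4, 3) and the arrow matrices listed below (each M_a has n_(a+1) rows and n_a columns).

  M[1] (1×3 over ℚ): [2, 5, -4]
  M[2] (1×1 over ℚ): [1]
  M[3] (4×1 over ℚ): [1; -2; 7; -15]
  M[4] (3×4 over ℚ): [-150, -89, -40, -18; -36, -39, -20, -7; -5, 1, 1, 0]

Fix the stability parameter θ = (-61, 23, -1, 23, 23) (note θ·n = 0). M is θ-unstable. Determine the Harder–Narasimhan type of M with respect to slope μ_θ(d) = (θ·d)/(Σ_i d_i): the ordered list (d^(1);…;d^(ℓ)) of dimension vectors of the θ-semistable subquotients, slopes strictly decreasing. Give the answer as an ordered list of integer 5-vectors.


Interval decomposition of M: I[1,1]^2, I[1,5], I[4,4], I[4,5]^2.
HN type (ℓ=3): μ^(1)=23; μ^(2)=11; μ^(3)=-61

((0, 0, 0, 4, 3); (0, 1, 1, 0, 0); (3, 0, 0, 0, 0))


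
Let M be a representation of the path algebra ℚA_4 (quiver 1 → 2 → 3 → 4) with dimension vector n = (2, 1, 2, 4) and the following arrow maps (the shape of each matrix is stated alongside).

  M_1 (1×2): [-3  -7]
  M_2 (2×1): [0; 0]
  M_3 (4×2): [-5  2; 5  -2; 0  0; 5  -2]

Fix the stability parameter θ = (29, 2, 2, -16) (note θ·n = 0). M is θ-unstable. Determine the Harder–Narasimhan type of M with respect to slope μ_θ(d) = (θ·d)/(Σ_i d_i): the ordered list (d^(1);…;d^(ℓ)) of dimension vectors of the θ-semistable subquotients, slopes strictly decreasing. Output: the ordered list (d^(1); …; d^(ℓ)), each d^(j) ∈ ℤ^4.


Barcode: M ≅ I[1,1], I[1,2], I[3,3], I[3,4], I[4,4]^3. HN layers by μ_θ (5 steps, strictly decreasing):
  μ^(1)=29; μ^(2)=31/2; μ^(3)=2; μ^(4)=-7; μ^(5)=-16

((1, 0, 0, 0); (1, 1, 0, 0); (0, 0, 1, 0); (0, 0, 1, 1); (0, 0, 0, 3))


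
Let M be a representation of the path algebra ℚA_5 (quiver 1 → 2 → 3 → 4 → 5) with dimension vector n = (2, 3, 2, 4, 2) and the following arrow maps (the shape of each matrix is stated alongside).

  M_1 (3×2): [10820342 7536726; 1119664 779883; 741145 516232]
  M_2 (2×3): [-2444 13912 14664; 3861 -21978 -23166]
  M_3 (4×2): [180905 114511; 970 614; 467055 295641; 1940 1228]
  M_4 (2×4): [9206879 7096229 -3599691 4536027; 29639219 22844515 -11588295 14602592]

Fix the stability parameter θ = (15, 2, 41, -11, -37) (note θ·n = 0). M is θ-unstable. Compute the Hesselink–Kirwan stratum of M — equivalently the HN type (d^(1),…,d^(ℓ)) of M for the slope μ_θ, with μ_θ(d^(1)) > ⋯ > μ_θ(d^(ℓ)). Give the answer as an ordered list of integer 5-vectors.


Interval decomposition of M: I[1,2]^2, I[2,4], I[3,3], I[4,4], I[4,5]^2.
HN type (ℓ=6): μ^(1)=41; μ^(2)=15; μ^(3)=17/2; μ^(4)=2; μ^(5)=-11; μ^(6)=-24

((0, 0, 1, 0, 0); (0, 0, 1, 1, 0); (2, 2, 0, 0, 0); (0, 1, 0, 0, 0); (0, 0, 0, 1, 0); (0, 0, 0, 2, 2))


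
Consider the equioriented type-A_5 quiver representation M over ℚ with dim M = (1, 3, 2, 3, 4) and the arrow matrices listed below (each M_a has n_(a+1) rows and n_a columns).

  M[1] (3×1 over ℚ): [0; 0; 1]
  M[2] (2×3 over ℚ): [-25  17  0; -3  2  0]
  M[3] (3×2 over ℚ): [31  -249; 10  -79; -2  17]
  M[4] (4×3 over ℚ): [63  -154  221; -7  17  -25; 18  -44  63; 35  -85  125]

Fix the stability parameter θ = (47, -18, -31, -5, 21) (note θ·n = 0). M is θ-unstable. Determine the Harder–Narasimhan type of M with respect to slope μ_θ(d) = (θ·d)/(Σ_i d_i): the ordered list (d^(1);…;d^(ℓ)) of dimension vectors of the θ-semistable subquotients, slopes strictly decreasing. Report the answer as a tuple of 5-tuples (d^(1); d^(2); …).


Via rank(M_{q-1}∘⋯∘M_p): M ≅ I[1,2], I[2,5]^2, I[4,5], I[5,5].
μ_θ-semistable layers: μ^(1)=21; μ^(2)=29/2; μ^(3)=-5; μ^(4)=-49/2

((0, 0, 0, 0, 4); (1, 1, 0, 0, 0); (0, 0, 0, 3, 0); (0, 2, 2, 0, 0))


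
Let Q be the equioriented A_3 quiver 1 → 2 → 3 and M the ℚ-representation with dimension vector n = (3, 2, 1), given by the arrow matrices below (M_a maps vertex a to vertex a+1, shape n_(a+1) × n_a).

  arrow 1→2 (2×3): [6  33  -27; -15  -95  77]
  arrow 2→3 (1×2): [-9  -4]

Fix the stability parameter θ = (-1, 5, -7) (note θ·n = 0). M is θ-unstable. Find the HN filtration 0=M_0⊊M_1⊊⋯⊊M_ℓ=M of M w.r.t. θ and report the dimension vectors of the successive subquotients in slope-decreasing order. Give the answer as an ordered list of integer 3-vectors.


Interval decomposition of M: I[1,1], I[1,2], I[1,3].
HN type (ℓ=2): μ^(1)=5; μ^(2)=-1

((0, 1, 0); (3, 1, 1))


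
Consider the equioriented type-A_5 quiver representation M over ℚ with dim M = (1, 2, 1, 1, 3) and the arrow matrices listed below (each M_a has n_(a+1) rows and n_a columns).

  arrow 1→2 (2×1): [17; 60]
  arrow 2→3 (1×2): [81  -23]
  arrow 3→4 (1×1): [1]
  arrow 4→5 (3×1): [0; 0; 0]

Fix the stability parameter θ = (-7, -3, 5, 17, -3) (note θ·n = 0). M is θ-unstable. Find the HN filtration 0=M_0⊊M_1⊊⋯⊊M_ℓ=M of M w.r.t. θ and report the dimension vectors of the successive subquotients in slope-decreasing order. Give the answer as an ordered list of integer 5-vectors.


Via rank(M_{q-1}∘⋯∘M_p): M ≅ I[1,4], I[2,2], I[5,5]^3.
μ_θ-semistable layers: μ^(1)=17; μ^(2)=5; μ^(3)=-3; μ^(4)=-7

((0, 0, 0, 1, 0); (0, 0, 1, 0, 0); (0, 2, 0, 0, 3); (1, 0, 0, 0, 0))


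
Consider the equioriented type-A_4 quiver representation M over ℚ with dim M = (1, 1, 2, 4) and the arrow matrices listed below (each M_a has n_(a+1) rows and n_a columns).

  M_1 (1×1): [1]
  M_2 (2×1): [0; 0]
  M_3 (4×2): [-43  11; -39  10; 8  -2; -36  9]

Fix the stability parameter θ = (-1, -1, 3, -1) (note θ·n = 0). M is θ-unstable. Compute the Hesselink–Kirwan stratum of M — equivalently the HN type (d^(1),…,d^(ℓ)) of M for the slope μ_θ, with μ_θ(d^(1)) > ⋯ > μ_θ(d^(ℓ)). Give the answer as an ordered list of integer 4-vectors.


Interval decomposition of M: I[1,2], I[3,4]^2, I[4,4]^2.
HN type (ℓ=2): μ^(1)=1; μ^(2)=-1

((0, 0, 2, 2); (1, 1, 0, 2))


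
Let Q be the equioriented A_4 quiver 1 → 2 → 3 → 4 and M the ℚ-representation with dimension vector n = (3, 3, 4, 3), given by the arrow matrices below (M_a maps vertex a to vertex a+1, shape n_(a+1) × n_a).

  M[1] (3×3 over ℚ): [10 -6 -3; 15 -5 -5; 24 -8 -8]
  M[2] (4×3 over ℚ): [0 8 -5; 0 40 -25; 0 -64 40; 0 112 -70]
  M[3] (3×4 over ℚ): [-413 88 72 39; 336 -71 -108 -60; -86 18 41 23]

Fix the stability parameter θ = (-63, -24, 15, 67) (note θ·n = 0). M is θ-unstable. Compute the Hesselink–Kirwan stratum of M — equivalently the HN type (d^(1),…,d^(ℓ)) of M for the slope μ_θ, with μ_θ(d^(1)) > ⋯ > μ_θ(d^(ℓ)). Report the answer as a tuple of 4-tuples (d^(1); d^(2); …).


Barcode: M ≅ I[1,1], I[1,2]^2, I[2,4], I[3,3], I[3,4]^2. HN layers by μ_θ (4 steps, strictly decreasing):
  μ^(1)=67; μ^(2)=15; μ^(3)=-24; μ^(4)=-63

((0, 0, 0, 3); (0, 0, 4, 0); (0, 3, 0, 0); (3, 0, 0, 0))


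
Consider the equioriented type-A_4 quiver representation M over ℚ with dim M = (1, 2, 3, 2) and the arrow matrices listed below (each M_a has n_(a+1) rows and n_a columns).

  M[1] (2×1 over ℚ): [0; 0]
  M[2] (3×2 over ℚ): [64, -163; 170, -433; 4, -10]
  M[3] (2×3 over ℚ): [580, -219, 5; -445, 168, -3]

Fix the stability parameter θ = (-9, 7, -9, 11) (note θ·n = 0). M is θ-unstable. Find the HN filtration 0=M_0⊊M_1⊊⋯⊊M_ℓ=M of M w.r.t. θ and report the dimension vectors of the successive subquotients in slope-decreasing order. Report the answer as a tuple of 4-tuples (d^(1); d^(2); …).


Interval decomposition of M: I[1,1], I[2,4]^2, I[3,3].
HN type (ℓ=3): μ^(1)=11; μ^(2)=-1; μ^(3)=-9

((0, 0, 0, 2); (0, 2, 2, 0); (1, 0, 1, 0))


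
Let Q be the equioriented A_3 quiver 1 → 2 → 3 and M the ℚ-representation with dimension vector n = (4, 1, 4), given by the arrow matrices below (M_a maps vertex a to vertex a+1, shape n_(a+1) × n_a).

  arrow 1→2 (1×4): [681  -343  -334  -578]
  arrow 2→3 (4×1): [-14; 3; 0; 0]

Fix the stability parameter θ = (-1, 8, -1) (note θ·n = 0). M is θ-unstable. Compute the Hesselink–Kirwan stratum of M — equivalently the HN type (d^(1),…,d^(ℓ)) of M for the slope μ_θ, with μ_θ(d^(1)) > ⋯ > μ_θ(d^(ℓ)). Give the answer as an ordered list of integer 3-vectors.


Barcode: M ≅ I[1,1]^3, I[1,3], I[3,3]^3. HN layers by μ_θ (2 steps, strictly decreasing):
  μ^(1)=7/2; μ^(2)=-1

((0, 1, 1); (4, 0, 3))


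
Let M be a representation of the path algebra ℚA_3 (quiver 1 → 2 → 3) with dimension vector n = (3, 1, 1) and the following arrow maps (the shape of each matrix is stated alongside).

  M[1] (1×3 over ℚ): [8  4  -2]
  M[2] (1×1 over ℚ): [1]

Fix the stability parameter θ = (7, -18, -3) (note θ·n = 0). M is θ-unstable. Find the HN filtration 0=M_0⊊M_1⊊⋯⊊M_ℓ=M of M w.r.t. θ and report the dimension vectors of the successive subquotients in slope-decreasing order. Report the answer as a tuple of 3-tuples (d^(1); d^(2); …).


Via rank(M_{q-1}∘⋯∘M_p): M ≅ I[1,1]^2, I[1,3].
μ_θ-semistable layers: μ^(1)=7; μ^(2)=-3; μ^(3)=-11/2

((2, 0, 0); (0, 0, 1); (1, 1, 0))


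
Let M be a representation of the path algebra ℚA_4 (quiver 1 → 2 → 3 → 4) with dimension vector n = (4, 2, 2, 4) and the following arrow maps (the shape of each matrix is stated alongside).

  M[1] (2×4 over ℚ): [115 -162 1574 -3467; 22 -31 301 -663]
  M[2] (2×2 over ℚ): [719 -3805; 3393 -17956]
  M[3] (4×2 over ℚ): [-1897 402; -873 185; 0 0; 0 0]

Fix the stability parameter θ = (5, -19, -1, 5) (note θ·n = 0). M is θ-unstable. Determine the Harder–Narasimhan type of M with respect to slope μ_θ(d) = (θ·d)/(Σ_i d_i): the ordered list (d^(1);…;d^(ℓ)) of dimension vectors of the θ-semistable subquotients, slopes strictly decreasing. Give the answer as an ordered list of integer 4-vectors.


Barcode: M ≅ I[1,1]^2, I[1,4]^2, I[4,4]^2. HN layers by μ_θ (3 steps, strictly decreasing):
  μ^(1)=5; μ^(2)=-1; μ^(3)=-7

((2, 0, 0, 4); (0, 0, 2, 0); (2, 2, 0, 0))


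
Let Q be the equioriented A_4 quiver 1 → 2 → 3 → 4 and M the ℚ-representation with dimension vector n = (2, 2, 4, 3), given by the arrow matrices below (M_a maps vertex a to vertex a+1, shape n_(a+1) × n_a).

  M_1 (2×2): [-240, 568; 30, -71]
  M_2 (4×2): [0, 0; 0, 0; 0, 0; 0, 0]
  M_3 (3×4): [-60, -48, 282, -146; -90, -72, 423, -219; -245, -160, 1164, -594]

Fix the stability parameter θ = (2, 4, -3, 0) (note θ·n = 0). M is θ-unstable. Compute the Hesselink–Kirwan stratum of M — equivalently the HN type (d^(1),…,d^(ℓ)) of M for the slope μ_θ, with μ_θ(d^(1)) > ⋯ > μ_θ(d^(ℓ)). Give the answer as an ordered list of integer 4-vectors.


Via rank(M_{q-1}∘⋯∘M_p): M ≅ I[1,1], I[1,2], I[2,2], I[3,3]^2, I[3,4]^2, I[4,4].
μ_θ-semistable layers: μ^(1)=4; μ^(2)=2; μ^(3)=0; μ^(4)=-3

((0, 2, 0, 0); (2, 0, 0, 0); (0, 0, 0, 3); (0, 0, 4, 0))


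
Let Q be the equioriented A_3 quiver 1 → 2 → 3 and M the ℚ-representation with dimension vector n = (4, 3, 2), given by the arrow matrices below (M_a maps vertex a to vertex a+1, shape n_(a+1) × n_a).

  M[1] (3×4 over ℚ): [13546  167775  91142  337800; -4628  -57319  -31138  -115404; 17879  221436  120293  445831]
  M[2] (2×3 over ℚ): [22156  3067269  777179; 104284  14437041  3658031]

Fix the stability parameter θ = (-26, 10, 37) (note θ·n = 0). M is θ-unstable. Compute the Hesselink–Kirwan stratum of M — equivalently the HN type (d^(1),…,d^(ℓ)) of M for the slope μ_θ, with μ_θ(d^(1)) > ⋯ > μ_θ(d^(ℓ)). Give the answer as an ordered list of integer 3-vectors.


Interval decomposition of M: I[1,1], I[1,2]^2, I[1,3], I[3,3].
HN type (ℓ=3): μ^(1)=37; μ^(2)=10; μ^(3)=-26

((0, 0, 2); (0, 3, 0); (4, 0, 0))


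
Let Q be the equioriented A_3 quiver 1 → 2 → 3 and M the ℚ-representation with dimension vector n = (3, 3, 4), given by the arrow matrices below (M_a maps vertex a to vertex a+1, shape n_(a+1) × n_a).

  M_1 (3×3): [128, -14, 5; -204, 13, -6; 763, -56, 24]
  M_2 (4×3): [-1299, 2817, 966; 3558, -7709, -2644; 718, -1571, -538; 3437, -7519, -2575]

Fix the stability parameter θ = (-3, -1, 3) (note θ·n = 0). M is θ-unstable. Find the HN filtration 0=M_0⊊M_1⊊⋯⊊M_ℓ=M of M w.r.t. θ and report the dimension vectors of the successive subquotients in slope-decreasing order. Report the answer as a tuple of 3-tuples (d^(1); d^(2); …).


Interval decomposition of M: I[1,3]^3, I[3,3].
HN type (ℓ=3): μ^(1)=3; μ^(2)=-1; μ^(3)=-3

((0, 0, 4); (0, 3, 0); (3, 0, 0))


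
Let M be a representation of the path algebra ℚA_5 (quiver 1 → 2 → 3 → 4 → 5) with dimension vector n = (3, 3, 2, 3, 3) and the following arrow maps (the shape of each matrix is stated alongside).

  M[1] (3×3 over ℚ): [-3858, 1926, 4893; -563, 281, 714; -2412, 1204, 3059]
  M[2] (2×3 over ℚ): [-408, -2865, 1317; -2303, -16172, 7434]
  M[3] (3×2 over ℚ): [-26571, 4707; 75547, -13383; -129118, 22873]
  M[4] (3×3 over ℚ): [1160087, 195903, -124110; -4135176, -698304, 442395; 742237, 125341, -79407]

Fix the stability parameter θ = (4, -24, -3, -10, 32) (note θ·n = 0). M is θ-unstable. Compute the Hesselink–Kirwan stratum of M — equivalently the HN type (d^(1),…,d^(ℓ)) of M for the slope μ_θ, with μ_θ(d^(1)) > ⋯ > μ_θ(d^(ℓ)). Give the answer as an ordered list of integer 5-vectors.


Interval decomposition of M: I[1,1], I[1,4], I[1,5], I[2,2], I[4,5], I[5,5].
HN type (ℓ=5): μ^(1)=32; μ^(2)=4; μ^(3)=-13/2; μ^(4)=-10; μ^(5)=-24

((0, 0, 0, 0, 3); (1, 0, 0, 0, 0); (0, 0, 2, 2, 0); (2, 2, 0, 1, 0); (0, 1, 0, 0, 0))


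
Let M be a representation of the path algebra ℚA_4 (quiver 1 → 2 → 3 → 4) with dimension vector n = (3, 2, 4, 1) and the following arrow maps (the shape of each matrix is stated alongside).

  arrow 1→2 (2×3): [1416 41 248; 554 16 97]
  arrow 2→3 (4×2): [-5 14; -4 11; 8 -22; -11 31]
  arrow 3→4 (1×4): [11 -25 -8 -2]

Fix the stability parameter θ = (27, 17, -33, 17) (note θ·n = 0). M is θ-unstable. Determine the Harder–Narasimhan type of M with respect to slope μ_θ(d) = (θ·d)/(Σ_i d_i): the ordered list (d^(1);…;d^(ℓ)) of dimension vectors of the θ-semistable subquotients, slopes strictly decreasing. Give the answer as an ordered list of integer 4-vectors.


Barcode: M ≅ I[1,1], I[1,3], I[1,4], I[3,3]^2. HN layers by μ_θ (4 steps, strictly decreasing):
  μ^(1)=27; μ^(2)=17; μ^(3)=11/3; μ^(4)=-33

((1, 0, 0, 0); (0, 0, 0, 1); (2, 2, 2, 0); (0, 0, 2, 0))


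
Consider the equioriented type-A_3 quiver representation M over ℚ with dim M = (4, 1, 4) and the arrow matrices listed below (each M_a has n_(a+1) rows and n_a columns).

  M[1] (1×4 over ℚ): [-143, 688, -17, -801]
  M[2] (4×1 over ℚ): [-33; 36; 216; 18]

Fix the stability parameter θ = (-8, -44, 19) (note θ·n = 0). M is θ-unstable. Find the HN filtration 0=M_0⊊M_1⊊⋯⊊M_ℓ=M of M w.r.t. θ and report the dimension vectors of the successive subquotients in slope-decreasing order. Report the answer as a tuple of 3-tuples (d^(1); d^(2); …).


Barcode: M ≅ I[1,1]^3, I[1,3], I[3,3]^3. HN layers by μ_θ (3 steps, strictly decreasing):
  μ^(1)=19; μ^(2)=-8; μ^(3)=-26

((0, 0, 4); (3, 0, 0); (1, 1, 0))


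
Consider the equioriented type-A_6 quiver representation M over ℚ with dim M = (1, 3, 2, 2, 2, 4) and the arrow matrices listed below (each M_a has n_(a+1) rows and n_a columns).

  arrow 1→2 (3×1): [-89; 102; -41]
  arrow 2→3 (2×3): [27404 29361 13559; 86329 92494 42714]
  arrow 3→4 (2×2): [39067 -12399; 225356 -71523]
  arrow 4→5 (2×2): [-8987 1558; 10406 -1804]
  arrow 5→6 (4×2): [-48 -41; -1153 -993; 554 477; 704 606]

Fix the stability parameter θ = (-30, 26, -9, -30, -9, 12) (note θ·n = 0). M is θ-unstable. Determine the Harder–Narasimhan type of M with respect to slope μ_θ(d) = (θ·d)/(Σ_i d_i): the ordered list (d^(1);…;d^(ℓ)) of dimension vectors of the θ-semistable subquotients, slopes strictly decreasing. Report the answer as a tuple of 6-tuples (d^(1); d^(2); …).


Barcode: M ≅ I[1,4], I[2,2], I[2,6], I[5,6], I[6,6]^2. HN layers by μ_θ (6 steps, strictly decreasing):
  μ^(1)=26; μ^(2)=12; μ^(3)=-13/3; μ^(4)=-11/2; μ^(5)=-9; μ^(6)=-30

((0, 1, 0, 0, 0, 0); (0, 0, 0, 0, 0, 4); (0, 1, 1, 1, 0, 0); (0, 1, 1, 1, 1, 0); (0, 0, 0, 0, 1, 0); (1, 0, 0, 0, 0, 0))


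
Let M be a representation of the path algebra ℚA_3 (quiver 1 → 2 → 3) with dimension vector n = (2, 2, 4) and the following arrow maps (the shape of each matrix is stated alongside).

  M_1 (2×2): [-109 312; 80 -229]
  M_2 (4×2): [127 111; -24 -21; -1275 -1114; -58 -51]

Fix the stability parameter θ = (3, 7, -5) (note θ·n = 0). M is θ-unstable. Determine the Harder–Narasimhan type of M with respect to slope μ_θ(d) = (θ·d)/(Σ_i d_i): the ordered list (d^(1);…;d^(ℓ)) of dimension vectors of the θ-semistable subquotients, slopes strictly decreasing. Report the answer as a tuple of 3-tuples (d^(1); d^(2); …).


Barcode: M ≅ I[1,3]^2, I[3,3]^2. HN layers by μ_θ (2 steps, strictly decreasing):
  μ^(1)=5/3; μ^(2)=-5

((2, 2, 2); (0, 0, 2))


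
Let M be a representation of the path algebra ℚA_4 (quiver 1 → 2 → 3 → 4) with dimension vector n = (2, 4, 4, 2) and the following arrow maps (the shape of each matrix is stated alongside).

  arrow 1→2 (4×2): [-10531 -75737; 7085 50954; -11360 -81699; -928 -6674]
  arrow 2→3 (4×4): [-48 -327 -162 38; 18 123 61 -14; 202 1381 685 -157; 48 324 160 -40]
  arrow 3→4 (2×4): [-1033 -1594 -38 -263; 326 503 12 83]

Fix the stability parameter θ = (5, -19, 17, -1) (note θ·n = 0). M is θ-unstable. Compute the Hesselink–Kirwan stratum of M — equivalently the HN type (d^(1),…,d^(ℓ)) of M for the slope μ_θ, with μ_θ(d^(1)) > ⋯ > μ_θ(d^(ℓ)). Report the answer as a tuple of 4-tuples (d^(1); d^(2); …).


Barcode: M ≅ I[1,4]^2, I[2,2], I[2,3], I[3,3]. HN layers by μ_θ (4 steps, strictly decreasing):
  μ^(1)=17; μ^(2)=8; μ^(3)=-7; μ^(4)=-19

((0, 0, 2, 0); (0, 0, 2, 2); (2, 2, 0, 0); (0, 2, 0, 0))


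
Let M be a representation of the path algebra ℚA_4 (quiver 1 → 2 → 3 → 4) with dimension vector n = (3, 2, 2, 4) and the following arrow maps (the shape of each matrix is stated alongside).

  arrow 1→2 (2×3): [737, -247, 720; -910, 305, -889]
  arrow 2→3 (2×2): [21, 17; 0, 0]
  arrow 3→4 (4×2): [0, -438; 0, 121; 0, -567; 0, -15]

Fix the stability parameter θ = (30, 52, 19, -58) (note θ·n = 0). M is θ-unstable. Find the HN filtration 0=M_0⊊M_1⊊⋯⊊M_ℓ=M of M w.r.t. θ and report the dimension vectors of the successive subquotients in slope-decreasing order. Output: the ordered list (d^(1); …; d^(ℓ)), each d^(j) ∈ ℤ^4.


Via rank(M_{q-1}∘⋯∘M_p): M ≅ I[1,1], I[1,2], I[1,3], I[3,4], I[4,4]^3.
μ_θ-semistable layers: μ^(1)=52; μ^(2)=71/2; μ^(3)=30; μ^(4)=-39/2; μ^(5)=-58

((0, 1, 0, 0); (0, 1, 1, 0); (3, 0, 0, 0); (0, 0, 1, 1); (0, 0, 0, 3))


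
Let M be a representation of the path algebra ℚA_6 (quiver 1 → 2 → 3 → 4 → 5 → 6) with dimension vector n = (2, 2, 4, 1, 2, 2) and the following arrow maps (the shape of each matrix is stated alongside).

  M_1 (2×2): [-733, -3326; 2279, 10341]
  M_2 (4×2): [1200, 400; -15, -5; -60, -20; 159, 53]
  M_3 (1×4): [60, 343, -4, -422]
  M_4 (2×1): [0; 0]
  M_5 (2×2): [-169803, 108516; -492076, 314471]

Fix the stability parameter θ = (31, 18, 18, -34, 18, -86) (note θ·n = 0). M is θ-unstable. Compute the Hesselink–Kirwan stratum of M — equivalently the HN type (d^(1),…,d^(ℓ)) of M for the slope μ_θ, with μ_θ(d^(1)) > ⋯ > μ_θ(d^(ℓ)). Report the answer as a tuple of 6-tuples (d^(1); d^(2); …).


Barcode: M ≅ I[1,2], I[1,4], I[3,3]^3, I[5,6]^2. HN layers by μ_θ (4 steps, strictly decreasing):
  μ^(1)=49/2; μ^(2)=18; μ^(3)=33/4; μ^(4)=-34

((1, 1, 0, 0, 0, 0); (0, 0, 3, 0, 0, 0); (1, 1, 1, 1, 0, 0); (0, 0, 0, 0, 2, 2))


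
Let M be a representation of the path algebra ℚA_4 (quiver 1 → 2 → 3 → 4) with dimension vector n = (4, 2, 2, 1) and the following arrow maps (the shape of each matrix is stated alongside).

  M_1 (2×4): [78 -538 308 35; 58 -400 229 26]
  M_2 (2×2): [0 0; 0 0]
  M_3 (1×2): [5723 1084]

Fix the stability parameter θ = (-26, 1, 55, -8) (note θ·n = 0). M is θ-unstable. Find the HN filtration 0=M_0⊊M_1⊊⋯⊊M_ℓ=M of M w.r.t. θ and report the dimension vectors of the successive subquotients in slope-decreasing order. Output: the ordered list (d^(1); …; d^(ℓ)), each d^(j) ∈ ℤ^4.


Barcode: M ≅ I[1,1]^2, I[1,2]^2, I[3,3], I[3,4]. HN layers by μ_θ (4 steps, strictly decreasing):
  μ^(1)=55; μ^(2)=47/2; μ^(3)=1; μ^(4)=-26

((0, 0, 1, 0); (0, 0, 1, 1); (0, 2, 0, 0); (4, 0, 0, 0))


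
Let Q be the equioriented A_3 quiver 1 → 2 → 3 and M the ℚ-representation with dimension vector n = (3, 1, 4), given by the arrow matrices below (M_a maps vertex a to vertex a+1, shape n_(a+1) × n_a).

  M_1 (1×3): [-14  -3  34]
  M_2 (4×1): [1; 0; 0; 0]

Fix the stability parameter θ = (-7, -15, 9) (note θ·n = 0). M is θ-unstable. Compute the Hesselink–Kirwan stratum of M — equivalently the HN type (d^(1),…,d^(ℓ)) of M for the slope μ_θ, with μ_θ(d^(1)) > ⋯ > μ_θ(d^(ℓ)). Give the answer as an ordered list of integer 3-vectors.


Interval decomposition of M: I[1,1]^2, I[1,3], I[3,3]^3.
HN type (ℓ=3): μ^(1)=9; μ^(2)=-7; μ^(3)=-11

((0, 0, 4); (2, 0, 0); (1, 1, 0))


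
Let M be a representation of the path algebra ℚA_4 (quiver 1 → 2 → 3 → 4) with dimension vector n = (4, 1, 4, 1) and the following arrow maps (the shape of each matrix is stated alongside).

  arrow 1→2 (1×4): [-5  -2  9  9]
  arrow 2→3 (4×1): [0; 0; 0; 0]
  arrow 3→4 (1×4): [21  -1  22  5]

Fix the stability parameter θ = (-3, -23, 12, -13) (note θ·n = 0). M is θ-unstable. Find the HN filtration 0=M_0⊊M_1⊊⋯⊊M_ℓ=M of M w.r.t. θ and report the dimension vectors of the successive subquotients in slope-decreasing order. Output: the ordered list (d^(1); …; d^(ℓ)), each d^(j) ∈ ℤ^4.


Barcode: M ≅ I[1,1]^3, I[1,2], I[3,3]^3, I[3,4]. HN layers by μ_θ (4 steps, strictly decreasing):
  μ^(1)=12; μ^(2)=-1/2; μ^(3)=-3; μ^(4)=-13

((0, 0, 3, 0); (0, 0, 1, 1); (3, 0, 0, 0); (1, 1, 0, 0))


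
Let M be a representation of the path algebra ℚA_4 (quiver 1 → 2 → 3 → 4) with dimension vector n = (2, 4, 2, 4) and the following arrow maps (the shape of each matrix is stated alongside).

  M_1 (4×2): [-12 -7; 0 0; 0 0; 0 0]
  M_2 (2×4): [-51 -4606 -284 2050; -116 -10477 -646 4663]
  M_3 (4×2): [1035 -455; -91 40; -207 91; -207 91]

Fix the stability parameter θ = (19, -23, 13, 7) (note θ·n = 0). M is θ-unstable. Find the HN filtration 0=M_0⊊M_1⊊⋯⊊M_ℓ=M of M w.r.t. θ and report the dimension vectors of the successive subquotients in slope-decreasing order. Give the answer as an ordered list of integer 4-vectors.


Barcode: M ≅ I[1,1], I[1,4], I[2,2]^2, I[2,4], I[4,4]^2. HN layers by μ_θ (5 steps, strictly decreasing):
  μ^(1)=19; μ^(2)=10; μ^(3)=7; μ^(4)=-2; μ^(5)=-23

((1, 0, 0, 0); (0, 0, 2, 2); (0, 0, 0, 2); (1, 1, 0, 0); (0, 3, 0, 0))


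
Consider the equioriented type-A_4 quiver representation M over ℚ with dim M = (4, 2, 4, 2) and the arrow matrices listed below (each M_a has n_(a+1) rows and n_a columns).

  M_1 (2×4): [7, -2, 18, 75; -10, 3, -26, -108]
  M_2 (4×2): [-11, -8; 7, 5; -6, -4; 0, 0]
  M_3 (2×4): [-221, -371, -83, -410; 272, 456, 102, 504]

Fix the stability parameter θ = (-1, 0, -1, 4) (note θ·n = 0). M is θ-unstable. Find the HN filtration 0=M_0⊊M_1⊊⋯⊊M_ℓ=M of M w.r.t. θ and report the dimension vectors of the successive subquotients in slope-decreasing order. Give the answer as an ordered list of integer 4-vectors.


Via rank(M_{q-1}∘⋯∘M_p): M ≅ I[1,1]^2, I[1,4]^2, I[3,3]^2.
μ_θ-semistable layers: μ^(1)=4; μ^(2)=-1/2; μ^(3)=-1

((0, 0, 0, 2); (0, 2, 2, 0); (4, 0, 2, 0))


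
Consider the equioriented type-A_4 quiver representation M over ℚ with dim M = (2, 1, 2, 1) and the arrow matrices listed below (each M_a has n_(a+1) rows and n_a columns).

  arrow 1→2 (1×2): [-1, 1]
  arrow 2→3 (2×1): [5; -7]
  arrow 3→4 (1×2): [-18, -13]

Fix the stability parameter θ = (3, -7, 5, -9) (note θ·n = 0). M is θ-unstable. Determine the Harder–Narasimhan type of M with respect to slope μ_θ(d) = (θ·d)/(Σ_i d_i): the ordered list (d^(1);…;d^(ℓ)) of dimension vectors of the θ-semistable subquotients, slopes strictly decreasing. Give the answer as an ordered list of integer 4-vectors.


Interval decomposition of M: I[1,1], I[1,4], I[3,3].
HN type (ℓ=3): μ^(1)=5; μ^(2)=3; μ^(3)=-2

((0, 0, 1, 0); (1, 0, 0, 0); (1, 1, 1, 1))


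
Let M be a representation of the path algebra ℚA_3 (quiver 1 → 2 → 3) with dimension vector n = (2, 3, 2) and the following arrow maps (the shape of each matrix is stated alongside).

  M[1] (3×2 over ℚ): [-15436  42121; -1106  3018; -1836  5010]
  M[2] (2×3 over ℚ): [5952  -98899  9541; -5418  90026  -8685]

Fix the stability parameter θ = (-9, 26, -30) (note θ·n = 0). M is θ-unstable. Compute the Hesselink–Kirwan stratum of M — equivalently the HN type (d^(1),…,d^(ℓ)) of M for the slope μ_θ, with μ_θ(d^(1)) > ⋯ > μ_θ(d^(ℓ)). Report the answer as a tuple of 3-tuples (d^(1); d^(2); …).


Interval decomposition of M: I[1,2], I[1,3], I[2,3].
HN type (ℓ=3): μ^(1)=26; μ^(2)=-2; μ^(3)=-9

((0, 1, 0); (0, 2, 2); (2, 0, 0))


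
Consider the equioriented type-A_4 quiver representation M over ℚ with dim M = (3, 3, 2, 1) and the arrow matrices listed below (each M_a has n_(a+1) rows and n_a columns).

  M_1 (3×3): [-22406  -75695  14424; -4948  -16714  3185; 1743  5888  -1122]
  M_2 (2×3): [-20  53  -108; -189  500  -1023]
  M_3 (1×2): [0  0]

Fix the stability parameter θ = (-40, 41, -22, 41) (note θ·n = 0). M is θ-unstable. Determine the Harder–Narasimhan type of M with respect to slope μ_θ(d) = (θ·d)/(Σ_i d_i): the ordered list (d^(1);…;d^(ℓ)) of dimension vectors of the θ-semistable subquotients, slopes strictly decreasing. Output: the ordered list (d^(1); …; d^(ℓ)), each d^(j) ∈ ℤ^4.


Interval decomposition of M: I[1,2], I[1,3]^2, I[4,4].
HN type (ℓ=3): μ^(1)=41; μ^(2)=19/2; μ^(3)=-40

((0, 1, 0, 1); (0, 2, 2, 0); (3, 0, 0, 0))


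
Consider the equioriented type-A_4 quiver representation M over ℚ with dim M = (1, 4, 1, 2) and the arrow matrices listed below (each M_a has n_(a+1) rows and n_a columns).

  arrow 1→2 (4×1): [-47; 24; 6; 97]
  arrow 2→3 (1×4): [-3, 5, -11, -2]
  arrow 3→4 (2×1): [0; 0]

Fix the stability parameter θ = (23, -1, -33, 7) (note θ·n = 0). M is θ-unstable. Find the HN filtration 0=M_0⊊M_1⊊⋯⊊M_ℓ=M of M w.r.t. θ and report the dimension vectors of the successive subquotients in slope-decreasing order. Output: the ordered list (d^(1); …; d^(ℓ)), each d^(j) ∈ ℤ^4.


Interval decomposition of M: I[1,3], I[2,2]^3, I[4,4]^2.
HN type (ℓ=3): μ^(1)=7; μ^(2)=-1; μ^(3)=-11/3

((0, 0, 0, 2); (0, 3, 0, 0); (1, 1, 1, 0))


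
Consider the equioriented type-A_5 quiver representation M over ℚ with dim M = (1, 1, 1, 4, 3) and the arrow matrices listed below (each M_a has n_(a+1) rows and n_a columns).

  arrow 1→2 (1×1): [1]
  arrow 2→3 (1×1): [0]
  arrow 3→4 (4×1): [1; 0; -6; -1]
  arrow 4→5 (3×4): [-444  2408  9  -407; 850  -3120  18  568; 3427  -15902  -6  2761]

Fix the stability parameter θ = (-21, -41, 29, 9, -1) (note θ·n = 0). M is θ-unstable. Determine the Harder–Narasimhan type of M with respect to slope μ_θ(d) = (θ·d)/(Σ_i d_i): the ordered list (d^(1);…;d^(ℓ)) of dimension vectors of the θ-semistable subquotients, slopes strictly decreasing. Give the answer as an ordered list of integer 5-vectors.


Barcode: M ≅ I[1,2], I[3,5], I[4,4], I[4,5]^2. HN layers by μ_θ (4 steps, strictly decreasing):
  μ^(1)=37/3; μ^(2)=9; μ^(3)=4; μ^(4)=-31

((0, 0, 1, 1, 1); (0, 0, 0, 1, 0); (0, 0, 0, 2, 2); (1, 1, 0, 0, 0))


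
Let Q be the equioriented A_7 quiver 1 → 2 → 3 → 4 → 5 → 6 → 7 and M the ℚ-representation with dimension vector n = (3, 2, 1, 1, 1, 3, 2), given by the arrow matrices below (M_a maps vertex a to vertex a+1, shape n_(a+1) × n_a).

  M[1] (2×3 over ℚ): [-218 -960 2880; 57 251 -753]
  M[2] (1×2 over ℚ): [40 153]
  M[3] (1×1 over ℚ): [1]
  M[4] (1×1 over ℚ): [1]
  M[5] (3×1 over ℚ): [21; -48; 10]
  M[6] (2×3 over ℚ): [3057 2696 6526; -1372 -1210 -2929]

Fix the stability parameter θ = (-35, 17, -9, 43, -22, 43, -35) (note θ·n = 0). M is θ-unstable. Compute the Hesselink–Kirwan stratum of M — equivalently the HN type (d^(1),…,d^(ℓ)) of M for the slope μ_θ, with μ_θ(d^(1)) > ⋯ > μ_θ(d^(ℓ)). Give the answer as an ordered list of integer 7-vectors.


Via rank(M_{q-1}∘⋯∘M_p): M ≅ I[1,1], I[1,2], I[1,7], I[6,6], I[6,7].
μ_θ-semistable layers: μ^(1)=43; μ^(2)=17; μ^(3)=29/4; μ^(4)=4; μ^(5)=-35

((0, 0, 0, 0, 0, 1, 0); (0, 1, 0, 0, 0, 0, 0); (0, 0, 0, 1, 1, 1, 1); (0, 1, 1, 0, 0, 1, 1); (3, 0, 0, 0, 0, 0, 0))


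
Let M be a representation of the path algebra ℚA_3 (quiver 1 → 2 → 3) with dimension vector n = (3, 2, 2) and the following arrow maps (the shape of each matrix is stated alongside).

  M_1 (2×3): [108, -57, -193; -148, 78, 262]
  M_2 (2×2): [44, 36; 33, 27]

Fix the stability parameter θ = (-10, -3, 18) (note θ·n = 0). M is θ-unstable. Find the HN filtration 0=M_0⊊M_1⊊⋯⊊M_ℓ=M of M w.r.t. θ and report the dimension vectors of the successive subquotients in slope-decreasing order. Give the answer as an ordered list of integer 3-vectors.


Via rank(M_{q-1}∘⋯∘M_p): M ≅ I[1,1], I[1,2], I[1,3], I[3,3].
μ_θ-semistable layers: μ^(1)=18; μ^(2)=-3; μ^(3)=-10

((0, 0, 2); (0, 2, 0); (3, 0, 0))


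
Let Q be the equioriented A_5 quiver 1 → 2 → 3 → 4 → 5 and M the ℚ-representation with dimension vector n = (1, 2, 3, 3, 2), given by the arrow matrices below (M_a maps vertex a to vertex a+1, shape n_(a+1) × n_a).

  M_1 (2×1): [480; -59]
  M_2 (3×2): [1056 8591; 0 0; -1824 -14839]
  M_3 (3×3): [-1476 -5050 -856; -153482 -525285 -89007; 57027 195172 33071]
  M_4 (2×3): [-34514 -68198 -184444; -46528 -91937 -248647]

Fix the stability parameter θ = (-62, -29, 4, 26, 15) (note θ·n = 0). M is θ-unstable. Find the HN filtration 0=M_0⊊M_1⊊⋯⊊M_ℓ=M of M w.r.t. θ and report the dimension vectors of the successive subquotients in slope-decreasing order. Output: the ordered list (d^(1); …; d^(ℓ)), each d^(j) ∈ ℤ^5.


Interval decomposition of M: I[1,5], I[2,2], I[3,4], I[3,5].
HN type (ℓ=5): μ^(1)=26; μ^(2)=41/2; μ^(3)=4; μ^(4)=-29; μ^(5)=-62

((0, 0, 0, 1, 0); (0, 0, 0, 2, 2); (0, 0, 3, 0, 0); (0, 2, 0, 0, 0); (1, 0, 0, 0, 0))
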